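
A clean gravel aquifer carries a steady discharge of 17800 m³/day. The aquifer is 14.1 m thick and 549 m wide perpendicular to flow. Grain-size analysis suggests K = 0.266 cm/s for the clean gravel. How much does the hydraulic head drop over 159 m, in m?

Convert K: 0.266 cm/s × 864 = 229.8 m/day.
Cross-sectional area A = 549 × 14.1 = 7741 m².
From Q = K·A·i, i = Q / (K·A) = 17800 / (229.8 × 7741) = 0.01001.
Head loss Δh = i · L = 0.01001 × 159 = 1.591 m.

1.59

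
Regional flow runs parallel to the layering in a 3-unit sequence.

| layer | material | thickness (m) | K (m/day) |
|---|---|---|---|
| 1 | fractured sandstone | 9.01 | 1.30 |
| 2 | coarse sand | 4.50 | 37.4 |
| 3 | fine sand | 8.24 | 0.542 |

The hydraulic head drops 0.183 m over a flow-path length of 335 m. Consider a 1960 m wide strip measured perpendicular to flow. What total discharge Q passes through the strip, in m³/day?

Flow is parallel to layering, so each bed carries its own Darcy discharge and the transmissivities add.
Σ(K_i·b_i) = 1.30×9.01 + 37.4×4.50 + 0.542×8.24 = 184.5 m²/day.
Hydraulic gradient i = Δh / L = 0.183 / 335 = 0.0005463.
Q = Σ(K_i·b_i) · W · i = 184.5 × 1960 × 0.0005463 = 197.5 m³/day.

198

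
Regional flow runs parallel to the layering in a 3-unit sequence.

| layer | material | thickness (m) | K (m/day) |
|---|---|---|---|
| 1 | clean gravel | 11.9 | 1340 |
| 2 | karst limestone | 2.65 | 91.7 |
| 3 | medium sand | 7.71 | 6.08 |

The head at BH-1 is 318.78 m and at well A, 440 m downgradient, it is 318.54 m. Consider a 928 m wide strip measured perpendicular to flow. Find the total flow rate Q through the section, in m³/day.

Flow is parallel to layering, so each bed carries its own Darcy discharge and the transmissivities add.
Σ(K_i·b_i) = 1340×11.9 + 91.7×2.65 + 6.08×7.71 = 16236 m²/day.
Hydraulic gradient i = (318.78 − 318.54) / 440 = 0.24 / 440 = 0.0005455.
Q = Σ(K_i·b_i) · W · i = 16236 × 928 × 0.0005455 = 8218 m³/day.

8220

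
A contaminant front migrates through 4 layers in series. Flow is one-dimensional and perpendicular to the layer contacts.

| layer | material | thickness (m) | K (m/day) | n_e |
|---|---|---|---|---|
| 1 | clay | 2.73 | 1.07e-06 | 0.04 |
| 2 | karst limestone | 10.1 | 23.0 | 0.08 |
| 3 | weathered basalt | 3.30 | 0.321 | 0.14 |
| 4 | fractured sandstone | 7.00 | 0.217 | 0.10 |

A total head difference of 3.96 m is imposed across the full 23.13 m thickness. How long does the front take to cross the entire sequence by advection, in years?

3670

With flow normal to the layers, continuity requires the same specific discharge q through every layer.
Σ(b_i/K_i) = 2.73/1.07e-06 + 10.1/23.0 + 3.30/0.321 + 7.00/0.217 = 2.551e+06 d.
q = Δh / Σ(b_i/K_i) = 3.96 / 2.551e+06 = 1.552e-06 m/day.
In each layer the seepage velocity is v_i = q/n_i, so the layer transit time is t_i = b_i·n_i / q:
  layer 1 (clay): t_1 = 2.73 × 0.04 / 1.552e-06 = 70358 d
  layer 2 (karst limestone): t_2 = 10.1 × 0.08 / 1.552e-06 = 5.206e+05 d
  layer 3 (weathered basalt): t_3 = 3.30 × 0.14 / 1.552e-06 = 2.977e+05 d
  layer 4 (fractured sandstone): t_4 = 7.00 × 0.10 / 1.552e-06 = 4.510e+05 d
Total t = Σ t_i = 1.340e+06 days = 3668 years.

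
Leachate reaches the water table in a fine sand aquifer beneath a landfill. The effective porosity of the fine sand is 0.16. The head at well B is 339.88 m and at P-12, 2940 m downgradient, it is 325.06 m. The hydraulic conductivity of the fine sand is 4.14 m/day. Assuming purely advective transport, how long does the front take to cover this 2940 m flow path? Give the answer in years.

61.7

Hydraulic gradient i = (339.88 − 325.06) / 2940 = 14.82 / 2940 = 0.005041.
Darcy flux q = K · i = 4.140 × 0.005041 = 0.02087 m/day.
Seepage velocity v = q / n_e = 0.02087 / 0.16 = 0.1304 m/day.
Travel time t = L / v = 2940 / 0.1304 = 22541 days = 61.71 years.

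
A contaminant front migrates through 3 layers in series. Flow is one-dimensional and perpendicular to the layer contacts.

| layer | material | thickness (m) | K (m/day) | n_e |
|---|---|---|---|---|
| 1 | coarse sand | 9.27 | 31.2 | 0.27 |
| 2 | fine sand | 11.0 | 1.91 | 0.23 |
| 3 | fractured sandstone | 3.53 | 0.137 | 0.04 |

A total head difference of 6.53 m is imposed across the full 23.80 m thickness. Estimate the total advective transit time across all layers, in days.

With flow normal to the layers, continuity requires the same specific discharge q through every layer.
Σ(b_i/K_i) = 9.27/31.2 + 11.0/1.91 + 3.53/0.137 = 31.82 d.
q = Δh / Σ(b_i/K_i) = 6.53 / 31.82 = 0.2052 m/day.
In each layer the seepage velocity is v_i = q/n_i, so the layer transit time is t_i = b_i·n_i / q:
  layer 1 (coarse sand): t_1 = 9.27 × 0.27 / 0.2052 = 12.20 d
  layer 2 (fine sand): t_2 = 11.0 × 0.23 / 0.2052 = 12.33 d
  layer 3 (fractured sandstone): t_3 = 3.53 × 0.04 / 0.2052 = 0.6881 d
Total t = Σ t_i = 25.21 days.

25.2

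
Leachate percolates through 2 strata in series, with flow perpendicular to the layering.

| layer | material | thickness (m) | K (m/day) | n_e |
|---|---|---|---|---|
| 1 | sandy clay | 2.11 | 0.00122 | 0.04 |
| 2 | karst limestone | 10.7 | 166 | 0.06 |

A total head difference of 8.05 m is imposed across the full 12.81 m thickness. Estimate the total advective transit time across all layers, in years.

With flow normal to the layers, continuity requires the same specific discharge q through every layer.
Σ(b_i/K_i) = 2.11/0.00122 + 10.7/166 = 1730 d.
q = Δh / Σ(b_i/K_i) = 8.05 / 1730 = 0.004654 m/day.
In each layer the seepage velocity is v_i = q/n_i, so the layer transit time is t_i = b_i·n_i / q:
  layer 1 (sandy clay): t_1 = 2.11 × 0.04 / 0.004654 = 18.13 d
  layer 2 (karst limestone): t_2 = 10.7 × 0.06 / 0.004654 = 137.9 d
Total t = Σ t_i = 156.1 days = 0.4273 years.

0.427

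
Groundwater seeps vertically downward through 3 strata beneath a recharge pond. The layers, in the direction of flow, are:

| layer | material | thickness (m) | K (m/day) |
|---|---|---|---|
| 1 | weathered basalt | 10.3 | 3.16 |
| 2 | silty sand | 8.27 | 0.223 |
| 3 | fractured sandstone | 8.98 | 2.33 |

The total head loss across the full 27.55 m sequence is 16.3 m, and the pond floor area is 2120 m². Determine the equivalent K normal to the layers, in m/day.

0.623

Flow is perpendicular to layering, so the layers act in series and the equivalent K is the thickness-weighted harmonic mean.
Total thickness L = 10.3 + 8.27 + 8.98 = 27.55 m.
Σ(b_i/K_i) = 10.3/3.16 + 8.27/0.223 + 8.98/2.33 = 44.20 d.
K_eq = L / Σ(b_i/K_i) = 27.55 / 44.20 = 0.6233 m/day.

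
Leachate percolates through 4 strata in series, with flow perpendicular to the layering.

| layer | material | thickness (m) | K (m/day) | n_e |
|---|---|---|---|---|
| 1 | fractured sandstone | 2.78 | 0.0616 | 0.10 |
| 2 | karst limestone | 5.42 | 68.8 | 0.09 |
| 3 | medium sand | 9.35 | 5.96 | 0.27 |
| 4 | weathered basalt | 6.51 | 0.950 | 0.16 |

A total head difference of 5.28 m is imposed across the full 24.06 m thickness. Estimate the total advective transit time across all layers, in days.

With flow normal to the layers, continuity requires the same specific discharge q through every layer.
Σ(b_i/K_i) = 2.78/0.0616 + 5.42/68.8 + 9.35/5.96 + 6.51/0.950 = 53.63 d.
q = Δh / Σ(b_i/K_i) = 5.28 / 53.63 = 0.09845 m/day.
In each layer the seepage velocity is v_i = q/n_i, so the layer transit time is t_i = b_i·n_i / q:
  layer 1 (fractured sandstone): t_1 = 2.78 × 0.10 / 0.09845 = 2.824 d
  layer 2 (karst limestone): t_2 = 5.42 × 0.09 / 0.09845 = 4.955 d
  layer 3 (medium sand): t_3 = 9.35 × 0.27 / 0.09845 = 25.64 d
  layer 4 (weathered basalt): t_4 = 6.51 × 0.16 / 0.09845 = 10.58 d
Total t = Σ t_i = 44.00 days.

44.0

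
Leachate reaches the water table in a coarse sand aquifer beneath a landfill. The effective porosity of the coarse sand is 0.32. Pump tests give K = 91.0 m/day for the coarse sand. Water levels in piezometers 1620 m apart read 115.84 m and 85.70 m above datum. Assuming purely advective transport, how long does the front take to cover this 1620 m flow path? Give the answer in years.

Hydraulic gradient i = (115.84 − 85.70) / 1620 = 30.14 / 1620 = 0.01860.
Darcy flux q = K · i = 91.00 × 0.01860 = 1.693 m/day.
Seepage velocity v = q / n_e = 1.693 / 0.32 = 5.291 m/day.
Travel time t = L / v = 1620 / 5.291 = 306.2 days = 0.8383 years.

0.838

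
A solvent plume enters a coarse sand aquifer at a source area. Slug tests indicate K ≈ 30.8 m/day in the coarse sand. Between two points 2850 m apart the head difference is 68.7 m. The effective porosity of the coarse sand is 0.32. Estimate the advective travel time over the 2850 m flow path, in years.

Hydraulic gradient i = Δh / L = 68.7 / 2850 = 0.02411.
Darcy flux q = K · i = 30.80 × 0.02411 = 0.7424 m/day.
Seepage velocity v = q / n_e = 0.7424 / 0.32 = 2.320 m/day.
Travel time t = L / v = 2850 / 2.320 = 1228 days = 3.363 years.

3.36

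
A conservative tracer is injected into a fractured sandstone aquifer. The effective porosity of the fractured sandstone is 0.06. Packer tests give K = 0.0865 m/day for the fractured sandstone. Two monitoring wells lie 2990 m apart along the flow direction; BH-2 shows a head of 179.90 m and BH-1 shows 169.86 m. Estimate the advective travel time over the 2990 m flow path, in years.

1690

Hydraulic gradient i = (179.90 − 169.86) / 2990 = 10.04 / 2990 = 0.003358.
Darcy flux q = K · i = 0.08650 × 0.003358 = 0.0002905 m/day.
Seepage velocity v = q / n_e = 0.0002905 / 0.06 = 0.004841 m/day.
Travel time t = L / v = 2990 / 0.004841 = 6.177e+05 days = 1691 years.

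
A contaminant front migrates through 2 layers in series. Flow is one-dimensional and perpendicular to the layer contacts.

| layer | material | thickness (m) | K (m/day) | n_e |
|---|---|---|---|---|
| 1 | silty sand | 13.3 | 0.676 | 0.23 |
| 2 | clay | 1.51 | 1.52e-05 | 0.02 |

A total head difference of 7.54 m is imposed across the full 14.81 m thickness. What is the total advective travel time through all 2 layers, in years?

With flow normal to the layers, continuity requires the same specific discharge q through every layer.
Σ(b_i/K_i) = 13.3/0.676 + 1.51/1.52e-05 = 99362 d.
q = Δh / Σ(b_i/K_i) = 7.54 / 99362 = 7.588e-05 m/day.
In each layer the seepage velocity is v_i = q/n_i, so the layer transit time is t_i = b_i·n_i / q:
  layer 1 (silty sand): t_1 = 13.3 × 0.23 / 7.588e-05 = 40311 d
  layer 2 (clay): t_2 = 1.51 × 0.02 / 7.588e-05 = 398.0 d
Total t = Σ t_i = 40709 days = 111.5 years.

111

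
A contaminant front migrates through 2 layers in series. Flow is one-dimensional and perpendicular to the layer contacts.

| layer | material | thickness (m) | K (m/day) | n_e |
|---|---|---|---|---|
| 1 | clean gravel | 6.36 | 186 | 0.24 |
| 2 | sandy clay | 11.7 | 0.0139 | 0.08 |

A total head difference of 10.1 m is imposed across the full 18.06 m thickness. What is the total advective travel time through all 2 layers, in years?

With flow normal to the layers, continuity requires the same specific discharge q through every layer.
Σ(b_i/K_i) = 6.36/186 + 11.7/0.0139 = 841.8 d.
q = Δh / Σ(b_i/K_i) = 10.1 / 841.8 = 0.01200 m/day.
In each layer the seepage velocity is v_i = q/n_i, so the layer transit time is t_i = b_i·n_i / q:
  layer 1 (clean gravel): t_1 = 6.36 × 0.24 / 0.01200 = 127.2 d
  layer 2 (sandy clay): t_2 = 11.7 × 0.08 / 0.01200 = 78.01 d
Total t = Σ t_i = 205.2 days = 0.5619 years.

0.562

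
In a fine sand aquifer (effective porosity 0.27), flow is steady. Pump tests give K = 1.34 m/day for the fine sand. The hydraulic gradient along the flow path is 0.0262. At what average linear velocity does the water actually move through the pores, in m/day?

Hydraulic gradient i = 0.0262.
Darcy flux q = K · i = 1.340 × 0.02620 = 0.03511 m/day.
Seepage velocity v = q / n_e = 0.03511 / 0.27 = 0.1300 m/day.

0.130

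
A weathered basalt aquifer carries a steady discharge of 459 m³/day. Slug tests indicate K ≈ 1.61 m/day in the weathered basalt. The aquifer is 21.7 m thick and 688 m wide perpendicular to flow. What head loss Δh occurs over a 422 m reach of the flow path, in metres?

8.06

Cross-sectional area A = 688 × 21.7 = 14930 m².
From Q = K·A·i, i = Q / (K·A) = 459 / (1.610 × 14930) = 0.01910.
Head loss Δh = i · L = 0.01910 × 422 = 8.058 m.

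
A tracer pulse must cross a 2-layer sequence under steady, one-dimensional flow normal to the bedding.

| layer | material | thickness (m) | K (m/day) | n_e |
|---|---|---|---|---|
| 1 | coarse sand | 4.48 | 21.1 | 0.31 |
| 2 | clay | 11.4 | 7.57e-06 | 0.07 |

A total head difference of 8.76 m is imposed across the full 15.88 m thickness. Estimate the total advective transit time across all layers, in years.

With flow normal to the layers, continuity requires the same specific discharge q through every layer.
Σ(b_i/K_i) = 4.48/21.1 + 11.4/7.57e-06 = 1.506e+06 d.
q = Δh / Σ(b_i/K_i) = 8.76 / 1.506e+06 = 5.817e-06 m/day.
In each layer the seepage velocity is v_i = q/n_i, so the layer transit time is t_i = b_i·n_i / q:
  layer 1 (coarse sand): t_1 = 4.48 × 0.31 / 5.817e-06 = 2.388e+05 d
  layer 2 (clay): t_2 = 11.4 × 0.07 / 5.817e-06 = 1.372e+05 d
Total t = Σ t_i = 3.759e+05 days = 1029 years.

1030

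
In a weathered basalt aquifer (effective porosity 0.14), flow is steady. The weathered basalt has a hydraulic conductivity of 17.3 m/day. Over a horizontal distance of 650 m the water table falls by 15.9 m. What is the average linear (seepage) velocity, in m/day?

3.02

Hydraulic gradient i = Δh / L = 15.9 / 650 = 0.02446.
Darcy flux q = K · i = 17.30 × 0.02446 = 0.4232 m/day.
Seepage velocity v = q / n_e = 0.4232 / 0.14 = 3.023 m/day.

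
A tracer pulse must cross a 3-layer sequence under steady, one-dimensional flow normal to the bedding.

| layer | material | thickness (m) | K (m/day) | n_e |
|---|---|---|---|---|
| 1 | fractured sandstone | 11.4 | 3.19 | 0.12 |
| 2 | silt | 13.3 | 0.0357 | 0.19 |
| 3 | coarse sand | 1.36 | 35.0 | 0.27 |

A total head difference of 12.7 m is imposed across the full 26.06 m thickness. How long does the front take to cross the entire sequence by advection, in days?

With flow normal to the layers, continuity requires the same specific discharge q through every layer.
Σ(b_i/K_i) = 11.4/3.19 + 13.3/0.0357 + 1.36/35.0 = 376.2 d.
q = Δh / Σ(b_i/K_i) = 12.7 / 376.2 = 0.03376 m/day.
In each layer the seepage velocity is v_i = q/n_i, so the layer transit time is t_i = b_i·n_i / q:
  layer 1 (fractured sandstone): t_1 = 11.4 × 0.12 / 0.03376 = 40.52 d
  layer 2 (silt): t_2 = 13.3 × 0.19 / 0.03376 = 74.85 d
  layer 3 (coarse sand): t_3 = 1.36 × 0.27 / 0.03376 = 10.88 d
Total t = Σ t_i = 126.2 days.

126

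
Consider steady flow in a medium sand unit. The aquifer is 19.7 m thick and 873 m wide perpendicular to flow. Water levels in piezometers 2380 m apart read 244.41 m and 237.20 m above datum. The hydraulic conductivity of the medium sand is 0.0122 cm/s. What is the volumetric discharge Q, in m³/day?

Convert K: 0.0122 cm/s × 864 = 10.54 m/day.
Cross-sectional area A = 873 × 19.7 = 17198 m².
Hydraulic gradient i = (244.41 − 237.20) / 2380 = 7.21 / 2380 = 0.003029.
Darcy's law: Q = K · A · i = 10.54 × 17198 × 0.003029 = 549.2 m³/day.

549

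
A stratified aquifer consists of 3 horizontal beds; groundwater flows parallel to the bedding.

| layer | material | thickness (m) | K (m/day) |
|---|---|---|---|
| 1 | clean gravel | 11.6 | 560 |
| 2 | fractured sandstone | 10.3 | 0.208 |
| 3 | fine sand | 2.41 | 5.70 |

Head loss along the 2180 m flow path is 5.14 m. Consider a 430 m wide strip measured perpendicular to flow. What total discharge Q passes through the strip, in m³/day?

6600

Flow is parallel to layering, so each bed carries its own Darcy discharge and the transmissivities add.
Σ(K_i·b_i) = 560×11.6 + 0.208×10.3 + 5.70×2.41 = 6512 m²/day.
Hydraulic gradient i = Δh / L = 5.14 / 2180 = 0.002358.
Q = Σ(K_i·b_i) · W · i = 6512 × 430 × 0.002358 = 6602 m³/day.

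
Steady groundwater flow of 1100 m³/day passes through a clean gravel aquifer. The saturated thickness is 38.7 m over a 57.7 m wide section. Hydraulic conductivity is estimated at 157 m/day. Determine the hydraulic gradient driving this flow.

Cross-sectional area A = 57.7 × 38.7 = 2233 m².
From Q = K·A·i, i = Q / (K·A) = 1100 / (157.0 × 2233) = 0.003138.

0.00314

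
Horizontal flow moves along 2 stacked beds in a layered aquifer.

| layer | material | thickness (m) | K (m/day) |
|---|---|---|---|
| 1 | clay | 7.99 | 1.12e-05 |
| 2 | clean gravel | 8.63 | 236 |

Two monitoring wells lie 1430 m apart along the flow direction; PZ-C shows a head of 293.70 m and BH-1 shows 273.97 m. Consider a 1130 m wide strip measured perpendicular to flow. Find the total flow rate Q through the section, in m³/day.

Flow is parallel to layering, so each bed carries its own Darcy discharge and the transmissivities add.
Σ(K_i·b_i) = 1.12e-05×7.99 + 236×8.63 = 2037 m²/day.
Hydraulic gradient i = (293.70 − 273.97) / 1430 = 19.73 / 1430 = 0.01380.
Q = Σ(K_i·b_i) · W · i = 2037 × 1130 × 0.01380 = 31754 m³/day.

31800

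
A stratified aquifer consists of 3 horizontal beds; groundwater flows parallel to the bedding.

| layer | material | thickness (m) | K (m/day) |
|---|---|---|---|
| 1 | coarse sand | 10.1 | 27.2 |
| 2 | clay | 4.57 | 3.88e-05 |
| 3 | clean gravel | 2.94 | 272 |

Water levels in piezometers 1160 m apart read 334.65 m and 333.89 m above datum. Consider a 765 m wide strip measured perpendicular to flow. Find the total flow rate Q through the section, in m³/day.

Flow is parallel to layering, so each bed carries its own Darcy discharge and the transmissivities add.
Σ(K_i·b_i) = 27.2×10.1 + 3.88e-05×4.57 + 272×2.94 = 1074 m²/day.
Hydraulic gradient i = (334.65 − 333.89) / 1160 = 0.76 / 1160 = 0.0006552.
Q = Σ(K_i·b_i) · W · i = 1074 × 765 × 0.0006552 = 538.5 m³/day.

538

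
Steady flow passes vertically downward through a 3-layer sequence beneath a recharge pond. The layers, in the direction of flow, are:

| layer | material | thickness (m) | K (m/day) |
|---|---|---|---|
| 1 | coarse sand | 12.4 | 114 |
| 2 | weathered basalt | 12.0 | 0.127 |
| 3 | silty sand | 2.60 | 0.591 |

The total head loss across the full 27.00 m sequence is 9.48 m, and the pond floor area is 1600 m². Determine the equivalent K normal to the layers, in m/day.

0.273

Flow is perpendicular to layering, so the layers act in series and the equivalent K is the thickness-weighted harmonic mean.
Total thickness L = 12.4 + 12.0 + 2.60 = 27.00 m.
Σ(b_i/K_i) = 12.4/114 + 12.0/0.127 + 2.60/0.591 = 99.00 d.
K_eq = L / Σ(b_i/K_i) = 27.00 / 99.00 = 0.2727 m/day.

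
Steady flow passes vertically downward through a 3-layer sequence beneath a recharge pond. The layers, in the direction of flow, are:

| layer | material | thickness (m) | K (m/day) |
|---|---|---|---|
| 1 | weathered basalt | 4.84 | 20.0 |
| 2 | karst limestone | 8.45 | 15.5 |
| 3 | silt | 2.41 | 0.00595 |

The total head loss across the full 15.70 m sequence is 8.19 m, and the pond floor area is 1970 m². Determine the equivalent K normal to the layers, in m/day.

0.0387

Flow is perpendicular to layering, so the layers act in series and the equivalent K is the thickness-weighted harmonic mean.
Total thickness L = 4.84 + 8.45 + 2.41 = 15.70 m.
Σ(b_i/K_i) = 4.84/20.0 + 8.45/15.5 + 2.41/0.00595 = 405.8 d.
K_eq = L / Σ(b_i/K_i) = 15.70 / 405.8 = 0.03869 m/day.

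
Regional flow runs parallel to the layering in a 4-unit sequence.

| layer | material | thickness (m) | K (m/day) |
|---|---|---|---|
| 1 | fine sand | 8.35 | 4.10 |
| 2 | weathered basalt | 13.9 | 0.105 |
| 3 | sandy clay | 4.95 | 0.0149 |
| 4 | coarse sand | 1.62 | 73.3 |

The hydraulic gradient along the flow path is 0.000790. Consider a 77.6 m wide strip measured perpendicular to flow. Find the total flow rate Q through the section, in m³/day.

9.47

Flow is parallel to layering, so each bed carries its own Darcy discharge and the transmissivities add.
Σ(K_i·b_i) = 4.10×8.35 + 0.105×13.9 + 0.0149×4.95 + 73.3×1.62 = 154.5 m²/day.
Hydraulic gradient i = 0.000790.
Q = Σ(K_i·b_i) · W · i = 154.5 × 77.6 × 0.0007900 = 9.472 m³/day.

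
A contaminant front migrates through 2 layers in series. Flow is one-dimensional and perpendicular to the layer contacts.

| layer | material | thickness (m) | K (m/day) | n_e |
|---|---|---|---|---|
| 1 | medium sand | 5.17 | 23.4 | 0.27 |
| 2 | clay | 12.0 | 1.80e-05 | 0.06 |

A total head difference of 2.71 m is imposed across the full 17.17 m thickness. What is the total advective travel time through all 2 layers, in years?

1430

With flow normal to the layers, continuity requires the same specific discharge q through every layer.
Σ(b_i/K_i) = 5.17/23.4 + 12.0/1.80e-05 = 6.667e+05 d.
q = Δh / Σ(b_i/K_i) = 2.71 / 6.667e+05 = 4.065e-06 m/day.
In each layer the seepage velocity is v_i = q/n_i, so the layer transit time is t_i = b_i·n_i / q:
  layer 1 (medium sand): t_1 = 5.17 × 0.27 / 4.065e-06 = 3.434e+05 d
  layer 2 (clay): t_2 = 12.0 × 0.06 / 4.065e-06 = 1.771e+05 d
Total t = Σ t_i = 5.205e+05 days = 1425 years.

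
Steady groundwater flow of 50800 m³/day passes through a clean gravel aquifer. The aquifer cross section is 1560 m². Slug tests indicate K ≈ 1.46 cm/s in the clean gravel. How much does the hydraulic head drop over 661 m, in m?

17.1

Convert K: 1.46 cm/s × 864 = 1261 m/day.
From Q = K·A·i, i = Q / (K·A) = 50800 / (1261 × 1560) = 0.02582.
Head loss Δh = i · L = 0.02582 × 661 = 17.06 m.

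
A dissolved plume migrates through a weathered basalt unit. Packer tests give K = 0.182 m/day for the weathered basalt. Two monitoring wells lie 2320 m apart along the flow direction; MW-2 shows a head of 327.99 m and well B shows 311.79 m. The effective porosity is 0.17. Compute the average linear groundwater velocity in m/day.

Hydraulic gradient i = (327.99 − 311.79) / 2320 = 16.2 / 2320 = 0.006983.
Darcy flux q = K · i = 0.1820 × 0.006983 = 0.001271 m/day.
Seepage velocity v = q / n_e = 0.001271 / 0.17 = 0.007476 m/day.

0.00748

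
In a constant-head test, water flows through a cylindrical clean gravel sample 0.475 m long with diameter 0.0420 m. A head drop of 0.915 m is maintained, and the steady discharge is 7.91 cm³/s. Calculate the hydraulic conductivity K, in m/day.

256

Cross-sectional area A = π·(d/2)² = π × (0.0420/2)² = 0.001385 m².
Convert discharge: 7.91 cm³/s = 7.910e-06 m³/s.
Darcy's law rearranged: K = Q·L / (A·Δh) = 7.910e-06 × 0.475 / (0.001385 × 0.915) = 0.002964 m/s = 256.1 m/day.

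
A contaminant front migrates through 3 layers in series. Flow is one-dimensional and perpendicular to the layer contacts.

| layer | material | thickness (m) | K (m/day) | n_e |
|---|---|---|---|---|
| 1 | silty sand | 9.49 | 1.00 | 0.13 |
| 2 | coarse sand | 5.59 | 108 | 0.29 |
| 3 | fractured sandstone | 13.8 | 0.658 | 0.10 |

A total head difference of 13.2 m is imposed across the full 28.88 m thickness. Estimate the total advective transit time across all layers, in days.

With flow normal to the layers, continuity requires the same specific discharge q through every layer.
Σ(b_i/K_i) = 9.49/1.00 + 5.59/108 + 13.8/0.658 = 30.51 d.
q = Δh / Σ(b_i/K_i) = 13.2 / 30.51 = 0.4326 m/day.
In each layer the seepage velocity is v_i = q/n_i, so the layer transit time is t_i = b_i·n_i / q:
  layer 1 (silty sand): t_1 = 9.49 × 0.13 / 0.4326 = 2.852 d
  layer 2 (coarse sand): t_2 = 5.59 × 0.29 / 0.4326 = 3.747 d
  layer 3 (fractured sandstone): t_3 = 13.8 × 0.10 / 0.4326 = 3.190 d
Total t = Σ t_i = 9.790 days.

9.79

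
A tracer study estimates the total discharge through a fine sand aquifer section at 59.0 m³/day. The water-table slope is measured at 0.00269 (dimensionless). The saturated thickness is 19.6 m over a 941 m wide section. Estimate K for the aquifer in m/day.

Cross-sectional area A = 941 × 19.6 = 18444 m².
Hydraulic gradient i = 0.00269.
From Q = K·A·i, K = Q / (A·i) = 59.0 / (18444 × 0.002690) = 1.189 m/day.

1.19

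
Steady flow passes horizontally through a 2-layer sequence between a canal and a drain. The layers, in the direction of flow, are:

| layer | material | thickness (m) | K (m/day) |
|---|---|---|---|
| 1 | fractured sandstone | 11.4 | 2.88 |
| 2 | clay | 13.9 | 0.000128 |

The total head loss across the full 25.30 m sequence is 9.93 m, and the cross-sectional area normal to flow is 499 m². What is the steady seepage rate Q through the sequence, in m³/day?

Flow is perpendicular to layering, so the layers act in series and the equivalent K is the thickness-weighted harmonic mean.
Total thickness L = 11.4 + 13.9 = 25.30 m.
Σ(b_i/K_i) = 11.4/2.88 + 13.9/0.000128 = 1.086e+05 d.
K_eq = L / Σ(b_i/K_i) = 25.30 / 1.086e+05 = 0.0002330 m/day.
Q = K_eq · A · (Δh/L) = 0.0002330 × 499 × (9.93/25.30) = 0.04563 m³/day.

0.0456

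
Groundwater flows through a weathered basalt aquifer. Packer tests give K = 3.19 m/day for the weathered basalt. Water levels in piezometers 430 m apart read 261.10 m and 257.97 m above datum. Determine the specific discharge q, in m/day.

0.0232

Hydraulic gradient i = (261.10 − 257.97) / 430 = 3.13 / 430 = 0.007279.
Specific discharge q = K · i = 3.190 × 0.007279 = 0.02322 m/day.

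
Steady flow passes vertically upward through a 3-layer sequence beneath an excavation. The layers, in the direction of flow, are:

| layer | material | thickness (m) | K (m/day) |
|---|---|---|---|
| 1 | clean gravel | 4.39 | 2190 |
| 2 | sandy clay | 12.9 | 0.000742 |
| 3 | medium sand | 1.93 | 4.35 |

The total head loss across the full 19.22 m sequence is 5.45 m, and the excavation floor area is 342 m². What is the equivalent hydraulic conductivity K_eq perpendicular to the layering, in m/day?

0.00111

Flow is perpendicular to layering, so the layers act in series and the equivalent K is the thickness-weighted harmonic mean.
Total thickness L = 4.39 + 12.9 + 1.93 = 19.22 m.
Σ(b_i/K_i) = 4.39/2190 + 12.9/0.000742 + 1.93/4.35 = 17386 d.
K_eq = L / Σ(b_i/K_i) = 19.22 / 17386 = 0.001105 m/day.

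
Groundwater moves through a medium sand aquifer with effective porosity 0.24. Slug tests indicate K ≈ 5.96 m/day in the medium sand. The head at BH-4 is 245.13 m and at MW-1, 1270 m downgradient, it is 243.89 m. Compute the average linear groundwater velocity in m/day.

0.0242

Hydraulic gradient i = (245.13 − 243.89) / 1270 = 1.24 / 1270 = 0.0009764.
Darcy flux q = K · i = 5.960 × 0.0009764 = 0.005819 m/day.
Seepage velocity v = q / n_e = 0.005819 / 0.24 = 0.02425 m/day.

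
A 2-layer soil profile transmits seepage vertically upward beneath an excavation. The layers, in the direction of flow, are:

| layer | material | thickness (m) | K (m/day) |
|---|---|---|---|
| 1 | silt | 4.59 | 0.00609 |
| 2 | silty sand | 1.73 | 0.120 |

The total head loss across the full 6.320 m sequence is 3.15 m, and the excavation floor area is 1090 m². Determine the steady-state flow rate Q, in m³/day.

4.47

Flow is perpendicular to layering, so the layers act in series and the equivalent K is the thickness-weighted harmonic mean.
Total thickness L = 4.59 + 1.73 = 6.320 m.
Σ(b_i/K_i) = 4.59/0.00609 + 1.73/0.120 = 768.1 d.
K_eq = L / Σ(b_i/K_i) = 6.320 / 768.1 = 0.008228 m/day.
Q = K_eq · A · (Δh/L) = 0.008228 × 1090 × (3.15/6.320) = 4.470 m³/day.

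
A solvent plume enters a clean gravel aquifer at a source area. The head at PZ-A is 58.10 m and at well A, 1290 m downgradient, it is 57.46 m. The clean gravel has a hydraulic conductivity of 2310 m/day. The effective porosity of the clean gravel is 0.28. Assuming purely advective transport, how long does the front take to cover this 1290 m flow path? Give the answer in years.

Hydraulic gradient i = (58.10 − 57.46) / 1290 = 0.64 / 1290 = 0.0004961.
Darcy flux q = K · i = 2310 × 0.0004961 = 1.146 m/day.
Seepage velocity v = q / n_e = 1.146 / 0.28 = 4.093 m/day.
Travel time t = L / v = 1290 / 4.093 = 315.2 days = 0.8629 years.

0.863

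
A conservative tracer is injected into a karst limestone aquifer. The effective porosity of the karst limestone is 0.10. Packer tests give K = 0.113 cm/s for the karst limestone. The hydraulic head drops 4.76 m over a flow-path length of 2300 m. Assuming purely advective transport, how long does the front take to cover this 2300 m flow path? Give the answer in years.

Convert K: 0.113 cm/s × 864 = 97.63 m/day.
Hydraulic gradient i = Δh / L = 4.76 / 2300 = 0.002070.
Darcy flux q = K · i = 97.63 × 0.002070 = 0.2021 m/day.
Seepage velocity v = q / n_e = 0.2021 / 0.10 = 2.021 m/day.
Travel time t = L / v = 2300 / 2.021 = 1138 days = 3.116 years.

3.12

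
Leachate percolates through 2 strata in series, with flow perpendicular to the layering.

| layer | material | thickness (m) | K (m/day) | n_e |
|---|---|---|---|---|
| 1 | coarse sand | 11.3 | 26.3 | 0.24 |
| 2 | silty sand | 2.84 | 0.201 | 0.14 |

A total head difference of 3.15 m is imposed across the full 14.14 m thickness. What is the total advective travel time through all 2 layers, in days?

14.4

With flow normal to the layers, continuity requires the same specific discharge q through every layer.
Σ(b_i/K_i) = 11.3/26.3 + 2.84/0.201 = 14.56 d.
q = Δh / Σ(b_i/K_i) = 3.15 / 14.56 = 0.2164 m/day.
In each layer the seepage velocity is v_i = q/n_i, so the layer transit time is t_i = b_i·n_i / q:
  layer 1 (coarse sand): t_1 = 11.3 × 0.24 / 0.2164 = 12.53 d
  layer 2 (silty sand): t_2 = 2.84 × 0.14 / 0.2164 = 1.838 d
Total t = Σ t_i = 14.37 days.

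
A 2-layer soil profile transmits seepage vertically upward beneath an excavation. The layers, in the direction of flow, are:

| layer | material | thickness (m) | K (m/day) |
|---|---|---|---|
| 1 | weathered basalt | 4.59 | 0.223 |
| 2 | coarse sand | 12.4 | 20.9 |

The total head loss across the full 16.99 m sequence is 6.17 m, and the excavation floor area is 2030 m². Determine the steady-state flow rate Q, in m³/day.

Flow is perpendicular to layering, so the layers act in series and the equivalent K is the thickness-weighted harmonic mean.
Total thickness L = 4.59 + 12.4 = 16.99 m.
Σ(b_i/K_i) = 4.59/0.223 + 12.4/20.9 = 21.18 d.
K_eq = L / Σ(b_i/K_i) = 16.99 / 21.18 = 0.8023 m/day.
Q = K_eq · A · (Δh/L) = 0.8023 × 2030 × (6.17/16.99) = 591.5 m³/day.

591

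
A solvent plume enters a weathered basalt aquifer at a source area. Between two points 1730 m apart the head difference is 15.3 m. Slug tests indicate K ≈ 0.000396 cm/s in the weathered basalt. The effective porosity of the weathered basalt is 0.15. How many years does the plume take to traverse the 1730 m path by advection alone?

Convert K: 0.000396 cm/s × 864 = 0.3421 m/day.
Hydraulic gradient i = Δh / L = 15.3 / 1730 = 0.008844.
Darcy flux q = K · i = 0.3421 × 0.008844 = 0.003026 m/day.
Seepage velocity v = q / n_e = 0.003026 / 0.15 = 0.02017 m/day.
Travel time t = L / v = 1730 / 0.02017 = 85760 days = 234.8 years.

235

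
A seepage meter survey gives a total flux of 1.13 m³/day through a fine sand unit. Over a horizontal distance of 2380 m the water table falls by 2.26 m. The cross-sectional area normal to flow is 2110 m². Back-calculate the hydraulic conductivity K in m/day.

0.564

Hydraulic gradient i = Δh / L = 2.26 / 2380 = 0.0009496.
From Q = K·A·i, K = Q / (A·i) = 1.13 / (2110 × 0.0009496) = 0.5640 m/day.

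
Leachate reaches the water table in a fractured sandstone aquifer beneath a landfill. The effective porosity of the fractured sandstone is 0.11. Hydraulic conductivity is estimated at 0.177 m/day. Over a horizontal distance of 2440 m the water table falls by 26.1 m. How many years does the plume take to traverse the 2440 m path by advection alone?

Hydraulic gradient i = Δh / L = 26.1 / 2440 = 0.01070.
Darcy flux q = K · i = 0.1770 × 0.01070 = 0.001893 m/day.
Seepage velocity v = q / n_e = 0.001893 / 0.11 = 0.01721 m/day.
Travel time t = L / v = 2440 / 0.01721 = 1.418e+05 days = 388.1 years.

388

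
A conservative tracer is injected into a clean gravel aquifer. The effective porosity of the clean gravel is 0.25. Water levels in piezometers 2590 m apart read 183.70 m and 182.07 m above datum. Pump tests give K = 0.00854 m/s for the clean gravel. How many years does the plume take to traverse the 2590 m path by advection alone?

Convert K: 0.00854 m/s × 86400 = 737.9 m/day.
Hydraulic gradient i = (183.70 − 182.07) / 2590 = 1.63 / 2590 = 0.0006293.
Darcy flux q = K · i = 737.9 × 0.0006293 = 0.4644 m/day.
Seepage velocity v = q / n_e = 0.4644 / 0.25 = 1.857 m/day.
Travel time t = L / v = 2590 / 1.857 = 1394 days = 3.818 years.

3.82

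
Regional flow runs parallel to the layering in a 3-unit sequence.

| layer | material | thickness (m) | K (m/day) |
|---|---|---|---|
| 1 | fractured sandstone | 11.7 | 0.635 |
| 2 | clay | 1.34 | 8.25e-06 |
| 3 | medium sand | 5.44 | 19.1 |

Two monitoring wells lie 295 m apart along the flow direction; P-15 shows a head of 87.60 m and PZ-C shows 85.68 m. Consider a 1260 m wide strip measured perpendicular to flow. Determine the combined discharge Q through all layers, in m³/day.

Flow is parallel to layering, so each bed carries its own Darcy discharge and the transmissivities add.
Σ(K_i·b_i) = 0.635×11.7 + 8.25e-06×1.34 + 19.1×5.44 = 111.3 m²/day.
Hydraulic gradient i = (87.60 − 85.68) / 295 = 1.92 / 295 = 0.006508.
Q = Σ(K_i·b_i) · W · i = 111.3 × 1260 × 0.006508 = 913.0 m³/day.

913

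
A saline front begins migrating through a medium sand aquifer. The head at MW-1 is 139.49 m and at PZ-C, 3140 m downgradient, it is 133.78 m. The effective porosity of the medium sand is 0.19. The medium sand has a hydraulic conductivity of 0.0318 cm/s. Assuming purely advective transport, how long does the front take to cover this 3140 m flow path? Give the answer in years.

Convert K: 0.0318 cm/s × 864 = 27.48 m/day.
Hydraulic gradient i = (139.49 − 133.78) / 3140 = 5.71 / 3140 = 0.001818.
Darcy flux q = K · i = 27.48 × 0.001818 = 0.04996 m/day.
Seepage velocity v = q / n_e = 0.04996 / 0.19 = 0.2630 m/day.
Travel time t = L / v = 3140 / 0.2630 = 11941 days = 32.69 years.

32.7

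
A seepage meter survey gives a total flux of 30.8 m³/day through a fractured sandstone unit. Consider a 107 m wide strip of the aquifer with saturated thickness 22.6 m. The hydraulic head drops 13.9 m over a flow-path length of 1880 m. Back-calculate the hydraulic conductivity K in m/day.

Cross-sectional area A = 107 × 22.6 = 2418 m².
Hydraulic gradient i = Δh / L = 13.9 / 1880 = 0.007394.
From Q = K·A·i, K = Q / (A·i) = 30.8 / (2418 × 0.007394) = 1.723 m/day.

1.72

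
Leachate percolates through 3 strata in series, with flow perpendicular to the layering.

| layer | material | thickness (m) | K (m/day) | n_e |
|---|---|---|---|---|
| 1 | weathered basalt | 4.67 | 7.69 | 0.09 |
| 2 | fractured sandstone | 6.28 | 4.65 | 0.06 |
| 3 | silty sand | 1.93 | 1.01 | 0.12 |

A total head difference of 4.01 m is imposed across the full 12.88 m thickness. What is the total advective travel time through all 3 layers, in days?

With flow normal to the layers, continuity requires the same specific discharge q through every layer.
Σ(b_i/K_i) = 4.67/7.69 + 6.28/4.65 + 1.93/1.01 = 3.869 d.
q = Δh / Σ(b_i/K_i) = 4.01 / 3.869 = 1.037 m/day.
In each layer the seepage velocity is v_i = q/n_i, so the layer transit time is t_i = b_i·n_i / q:
  layer 1 (weathered basalt): t_1 = 4.67 × 0.09 / 1.037 = 0.4055 d
  layer 2 (fractured sandstone): t_2 = 6.28 × 0.06 / 1.037 = 0.3635 d
  layer 3 (silty sand): t_3 = 1.93 × 0.12 / 1.037 = 0.2234 d
Total t = Σ t_i = 0.9925 days.

0.992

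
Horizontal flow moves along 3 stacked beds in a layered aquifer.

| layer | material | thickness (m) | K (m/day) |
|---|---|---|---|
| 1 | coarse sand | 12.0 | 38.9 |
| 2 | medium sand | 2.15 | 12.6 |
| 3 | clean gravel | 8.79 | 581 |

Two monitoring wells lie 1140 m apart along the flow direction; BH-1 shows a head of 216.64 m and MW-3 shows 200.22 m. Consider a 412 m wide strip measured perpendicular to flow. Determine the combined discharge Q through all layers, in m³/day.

Flow is parallel to layering, so each bed carries its own Darcy discharge and the transmissivities add.
Σ(K_i·b_i) = 38.9×12.0 + 12.6×2.15 + 581×8.79 = 5601 m²/day.
Hydraulic gradient i = (216.64 − 200.22) / 1140 = 16.42 / 1140 = 0.01440.
Q = Σ(K_i·b_i) · W · i = 5601 × 412 × 0.01440 = 33237 m³/day.

33200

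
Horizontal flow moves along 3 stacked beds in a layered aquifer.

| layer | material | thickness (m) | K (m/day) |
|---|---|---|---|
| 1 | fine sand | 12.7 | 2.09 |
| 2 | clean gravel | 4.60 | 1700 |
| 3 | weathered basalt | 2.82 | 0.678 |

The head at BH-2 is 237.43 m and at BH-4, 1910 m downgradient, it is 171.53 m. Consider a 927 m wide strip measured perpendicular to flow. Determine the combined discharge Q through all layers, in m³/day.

251000

Flow is parallel to layering, so each bed carries its own Darcy discharge and the transmissivities add.
Σ(K_i·b_i) = 2.09×12.7 + 1700×4.60 + 0.678×2.82 = 7848 m²/day.
Hydraulic gradient i = (237.43 − 171.53) / 1910 = 65.9 / 1910 = 0.03450.
Q = Σ(K_i·b_i) · W · i = 7848 × 927 × 0.03450 = 2.510e+05 m³/day.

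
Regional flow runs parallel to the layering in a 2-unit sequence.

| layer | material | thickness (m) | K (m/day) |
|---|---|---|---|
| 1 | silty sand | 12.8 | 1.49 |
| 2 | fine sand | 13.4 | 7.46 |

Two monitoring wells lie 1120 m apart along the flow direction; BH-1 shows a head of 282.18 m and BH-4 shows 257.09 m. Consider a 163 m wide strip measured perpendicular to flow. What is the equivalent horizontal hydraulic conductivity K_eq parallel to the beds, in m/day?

4.54

Flow is parallel to layering, so each bed carries its own Darcy discharge and the transmissivities add.
Σ(K_i·b_i) = 1.49×12.8 + 7.46×13.4 = 119.0 m²/day.
Total thickness b = 26.20 m, so K_eq = Σ(K_i·b_i)/b = 4.543 m/day.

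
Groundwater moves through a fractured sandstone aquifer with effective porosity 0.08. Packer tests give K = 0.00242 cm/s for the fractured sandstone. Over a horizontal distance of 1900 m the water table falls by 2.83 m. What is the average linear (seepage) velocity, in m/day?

Convert K: 0.00242 cm/s × 864 = 2.091 m/day.
Hydraulic gradient i = Δh / L = 2.83 / 1900 = 0.001489.
Darcy flux q = K · i = 2.091 × 0.001489 = 0.003114 m/day.
Seepage velocity v = q / n_e = 0.003114 / 0.08 = 0.03893 m/day.

0.0389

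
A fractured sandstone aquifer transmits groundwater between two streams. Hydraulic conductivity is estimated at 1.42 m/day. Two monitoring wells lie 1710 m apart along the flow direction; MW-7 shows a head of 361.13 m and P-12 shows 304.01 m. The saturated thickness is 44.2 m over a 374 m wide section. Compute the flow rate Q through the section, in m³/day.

Cross-sectional area A = 374 × 44.2 = 16531 m².
Hydraulic gradient i = (361.13 − 304.01) / 1710 = 57.12 / 1710 = 0.03340.
Darcy's law: Q = K · A · i = 1.420 × 16531 × 0.03340 = 784.1 m³/day.

784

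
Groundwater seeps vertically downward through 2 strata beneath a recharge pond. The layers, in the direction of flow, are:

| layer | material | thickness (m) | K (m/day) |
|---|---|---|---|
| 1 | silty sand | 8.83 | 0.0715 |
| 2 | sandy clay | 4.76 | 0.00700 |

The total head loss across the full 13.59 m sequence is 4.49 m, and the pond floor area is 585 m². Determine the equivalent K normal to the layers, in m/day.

Flow is perpendicular to layering, so the layers act in series and the equivalent K is the thickness-weighted harmonic mean.
Total thickness L = 8.83 + 4.76 = 13.59 m.
Σ(b_i/K_i) = 8.83/0.0715 + 4.76/0.00700 = 803.5 d.
K_eq = L / Σ(b_i/K_i) = 13.59 / 803.5 = 0.01691 m/day.

0.0169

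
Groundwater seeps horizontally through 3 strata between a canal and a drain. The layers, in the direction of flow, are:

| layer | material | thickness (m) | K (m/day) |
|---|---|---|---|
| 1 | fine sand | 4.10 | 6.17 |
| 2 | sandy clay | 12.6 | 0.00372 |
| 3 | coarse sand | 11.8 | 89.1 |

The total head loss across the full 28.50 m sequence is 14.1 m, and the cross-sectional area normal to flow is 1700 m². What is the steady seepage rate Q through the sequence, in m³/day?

Flow is perpendicular to layering, so the layers act in series and the equivalent K is the thickness-weighted harmonic mean.
Total thickness L = 4.10 + 12.6 + 11.8 = 28.50 m.
Σ(b_i/K_i) = 4.10/6.17 + 12.6/0.00372 + 11.8/89.1 = 3388 d.
K_eq = L / Σ(b_i/K_i) = 28.50 / 3388 = 0.008412 m/day.
Q = K_eq · A · (Δh/L) = 0.008412 × 1700 × (14.1/28.50) = 7.075 m³/day.

7.08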